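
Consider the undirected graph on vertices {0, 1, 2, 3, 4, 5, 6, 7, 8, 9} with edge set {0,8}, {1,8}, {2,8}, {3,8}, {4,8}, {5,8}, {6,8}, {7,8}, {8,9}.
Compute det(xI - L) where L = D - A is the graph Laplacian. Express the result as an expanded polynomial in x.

Reading degrees in the order [0, 1, 2, 3, 4, 5, 6, 7, 8, 9] gives [1, 1, 1, 1, 1, 1, 1, 1, 9, 1]; set D = diag(1, 1, 1, 1, 1, 1, 1, 1, 9, 1) and form L = D - A. Computing det(xI - L) by cofactor expansion (or equivalently via sum-over-permutations) gives x^10 - 18x^9 + 108x^8 - 336x^7 + 630x^6 - 756x^5 + 588x^4 - 288x^3 + 81x^2 - 10x. Since p(0) = det(-L) = 0, x divides p(x). The largest eigenvalue, 10, is at most the vertex count 10.

x^10 - 18x^9 + 108x^8 - 336x^7 + 630x^6 - 756x^5 + 588x^4 - 288x^3 + 81x^2 - 10x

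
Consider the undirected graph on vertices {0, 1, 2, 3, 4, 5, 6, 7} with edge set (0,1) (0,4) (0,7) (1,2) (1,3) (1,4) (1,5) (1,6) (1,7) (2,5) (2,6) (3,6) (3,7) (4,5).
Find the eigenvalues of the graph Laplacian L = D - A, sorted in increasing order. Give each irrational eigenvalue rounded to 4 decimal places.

With the vertex order [0, 1, 2, 3, 4, 5, 6, 7], the degrees are [3, 7, 3, 3, 3, 3, 3, 3], giving D = diag(3, 7, 3, 3, 3, 3, 3, 3) and L = D - A. L is symmetric positive semidefinite, so every eigenvalue is real and nonnegative. There is one zero in the spectrum, matching the 1 component.

[0, 1.7530, 1.7530, 3.4450, 3.4450, 4.8019, 4.8019, 8]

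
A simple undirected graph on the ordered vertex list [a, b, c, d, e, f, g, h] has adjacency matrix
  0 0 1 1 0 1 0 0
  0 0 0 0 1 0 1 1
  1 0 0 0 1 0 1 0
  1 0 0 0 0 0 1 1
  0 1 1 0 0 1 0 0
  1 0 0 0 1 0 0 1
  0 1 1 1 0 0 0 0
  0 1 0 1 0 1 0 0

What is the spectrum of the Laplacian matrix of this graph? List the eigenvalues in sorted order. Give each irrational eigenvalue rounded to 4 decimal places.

[0, 2, 2, 2, 4, 4, 4, 6]

Reading degrees in the order [a, b, c, d, e, f, g, h] gives [3, 3, 3, 3, 3, 3, 3, 3]; set D = diag(3, 3, 3, 3, 3, 3, 3, 3) and form L = D - A. L is symmetric positive semidefinite, so every eigenvalue is real and nonnegative. There is one zero in the spectrum, matching the 1 component.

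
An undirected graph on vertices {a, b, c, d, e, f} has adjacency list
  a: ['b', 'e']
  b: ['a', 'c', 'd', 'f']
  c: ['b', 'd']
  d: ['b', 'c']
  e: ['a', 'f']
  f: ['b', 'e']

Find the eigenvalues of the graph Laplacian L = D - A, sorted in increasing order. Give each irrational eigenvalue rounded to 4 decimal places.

Reading degrees in the order [a, b, c, d, e, f] gives [2, 4, 2, 2, 2, 2]; set D = diag(2, 4, 2, 2, 2, 2) and form L = D - A. Diagonalising L (or applying a numerical eigensolver to the 6x6 matrix) gives the spectrum above. The single zero eigenvalue shows the graph is connected. The largest eigenvalue, 5.2361, is at most the vertex count 6. By the matrix-tree theorem the graph has (1/6) * product of the nonzero eigenvalues = 12 spanning trees.

[0, 0.7639, 2, 3, 3, 5.2361]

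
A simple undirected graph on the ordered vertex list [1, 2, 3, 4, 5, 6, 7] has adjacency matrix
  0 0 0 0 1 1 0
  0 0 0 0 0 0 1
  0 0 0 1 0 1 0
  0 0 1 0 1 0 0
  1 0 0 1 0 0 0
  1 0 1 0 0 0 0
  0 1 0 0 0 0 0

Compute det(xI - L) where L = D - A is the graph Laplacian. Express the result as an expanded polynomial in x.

Reading degrees in the order [1, 2, 3, 4, 5, 6, 7] gives [2, 1, 2, 2, 2, 2, 1]; set D = diag(2, 1, 2, 2, 2, 2, 1) and form L = D - A. Computing det(xI - L) by cofactor expansion (or equivalently via sum-over-permutations) gives x^7 - 12x^6 + 55x^5 - 120x^4 + 125x^3 - 50x^2. The constant term is 0 because L is singular (the all-ones vector lies in its kernel).

x^7 - 12x^6 + 55x^5 - 120x^4 + 125x^3 - 50x^2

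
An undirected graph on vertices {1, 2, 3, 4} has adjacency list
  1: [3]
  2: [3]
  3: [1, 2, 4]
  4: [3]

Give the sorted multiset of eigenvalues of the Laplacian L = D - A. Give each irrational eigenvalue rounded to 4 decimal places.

With the vertex order [1, 2, 3, 4], the degrees are [1, 1, 3, 1], giving D = diag(1, 1, 3, 1) and L = D - A. Since every row of L sums to 0, the all-ones vector is in the kernel and 0 is an eigenvalue. The single zero eigenvalue shows the graph is connected.

[0, 1, 1, 4]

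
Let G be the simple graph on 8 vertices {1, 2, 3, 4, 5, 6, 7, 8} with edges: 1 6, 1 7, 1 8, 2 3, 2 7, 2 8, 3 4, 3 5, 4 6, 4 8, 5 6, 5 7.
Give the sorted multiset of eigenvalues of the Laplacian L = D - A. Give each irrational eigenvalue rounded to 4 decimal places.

[0, 2, 2, 2, 4, 4, 4, 6]

Reading degrees in the order [1, 2, 3, 4, 5, 6, 7, 8] gives [3, 3, 3, 3, 3, 3, 3, 3]; set D = diag(3, 3, 3, 3, 3, 3, 3, 3) and form L = D - A. Since every row of L sums to 0, the all-ones vector is in the kernel and 0 is an eigenvalue. The single zero eigenvalue shows the graph is connected. There is one zero in the spectrum, matching the 1 component. The eigenvalues sum to 24, which equals trace(L) = 2|E|.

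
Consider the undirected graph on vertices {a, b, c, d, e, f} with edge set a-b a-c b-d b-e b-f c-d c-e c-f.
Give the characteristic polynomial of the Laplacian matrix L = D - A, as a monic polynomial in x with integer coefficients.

x^6 - 16x^5 + 96x^4 - 272x^3 + 368x^2 - 192x

Reading degrees in the order [a, b, c, d, e, f] gives [2, 4, 4, 2, 2, 2]; set D = diag(2, 4, 4, 2, 2, 2) and form L = D - A. L has integer entries, so p(x) = det(xI - L) has integer coefficients. Expanding the determinant yields x^6 - 16x^5 + 96x^4 - 272x^3 + 368x^2 - 192x. The coefficient of x^5 equals -trace(L) = -16, matching the sum of degrees. The largest eigenvalue, 6, is at most the vertex count 6. There is one zero in the spectrum, matching the 1 component.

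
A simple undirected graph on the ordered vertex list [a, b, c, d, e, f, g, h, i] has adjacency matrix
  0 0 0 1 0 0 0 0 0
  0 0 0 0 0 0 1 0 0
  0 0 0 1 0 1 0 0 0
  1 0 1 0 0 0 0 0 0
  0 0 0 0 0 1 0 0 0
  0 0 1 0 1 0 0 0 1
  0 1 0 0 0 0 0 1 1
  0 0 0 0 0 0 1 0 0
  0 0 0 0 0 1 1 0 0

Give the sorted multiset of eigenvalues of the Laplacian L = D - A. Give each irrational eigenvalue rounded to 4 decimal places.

Reading degrees in the order [a, b, c, d, e, f, g, h, i] gives [1, 1, 2, 2, 1, 3, 3, 1, 2]; set D = diag(1, 1, 2, 2, 1, 3, 3, 1, 2) and form L = D - A. L is symmetric positive semidefinite, so every eigenvalue is real and nonnegative. The single zero eigenvalue shows the graph is connected.

[0, 0.1658, 0.4679, 1, 1.3434, 1.6527, 3, 3.8794, 4.4909]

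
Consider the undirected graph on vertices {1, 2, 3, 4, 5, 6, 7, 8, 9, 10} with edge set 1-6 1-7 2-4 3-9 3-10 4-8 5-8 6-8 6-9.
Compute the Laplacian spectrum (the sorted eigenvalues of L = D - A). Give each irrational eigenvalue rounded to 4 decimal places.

[0, 0.1859, 0.2989, 0.6329, 1.1826, 2, 2.3183, 3.0437, 3.5861, 4.7517]

With the vertex order [1, 2, 3, 4, 5, 6, 7, 8, 9, 10], the degrees are [2, 1, 2, 2, 1, 3, 1, 3, 2, 1], giving D = diag(2, 1, 2, 2, 1, 3, 1, 3, 2, 1) and L = D - A. Diagonalising L (or applying a numerical eigensolver to the 10x10 matrix) gives the spectrum above. There is one zero in the spectrum, matching the 1 component.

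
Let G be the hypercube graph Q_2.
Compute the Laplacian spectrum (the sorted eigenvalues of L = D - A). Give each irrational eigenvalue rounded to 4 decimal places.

The graph has 4 vertices and degree multiset [2, 2, 2, 2]; D is the diagonal matrix of degrees and L = D - A. Diagonalising L (or applying a numerical eigensolver to the 4x4 matrix) gives the spectrum above. The single zero eigenvalue shows the graph is connected.

[0, 2, 2, 4]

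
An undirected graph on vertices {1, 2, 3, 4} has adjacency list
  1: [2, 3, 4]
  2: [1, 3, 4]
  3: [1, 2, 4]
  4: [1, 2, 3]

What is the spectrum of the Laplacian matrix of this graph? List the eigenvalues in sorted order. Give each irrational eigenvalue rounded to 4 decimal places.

Each diagonal entry of L is the vertex degree and each off-diagonal entry is -1 where an edge is present, 0 otherwise; in the order [1, 2, 3, 4] the diagonal is [3, 3, 3, 3]. L is symmetric positive semidefinite, so every eigenvalue is real and nonnegative. There is one zero in the spectrum, matching the 1 component.

[0, 4, 4, 4]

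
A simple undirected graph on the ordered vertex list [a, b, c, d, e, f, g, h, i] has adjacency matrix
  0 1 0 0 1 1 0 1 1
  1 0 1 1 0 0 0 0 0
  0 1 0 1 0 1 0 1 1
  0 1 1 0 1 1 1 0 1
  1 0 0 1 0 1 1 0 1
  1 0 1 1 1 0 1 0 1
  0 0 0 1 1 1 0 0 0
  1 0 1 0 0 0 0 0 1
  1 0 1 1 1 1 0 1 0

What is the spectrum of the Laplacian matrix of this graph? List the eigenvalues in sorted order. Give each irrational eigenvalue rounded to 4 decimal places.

[0, 2.1604, 2.7761, 4.2116, 4.6227, 6.1705, 7, 7.3531, 7.7056]

Reading degrees in the order [a, b, c, d, e, f, g, h, i] gives [5, 3, 5, 6, 5, 6, 3, 3, 6]; set D = diag(5, 3, 5, 6, 5, 6, 3, 3, 6) and form L = D - A. Since every row of L sums to 0, the all-ones vector is in the kernel and 0 is an eigenvalue. The single zero eigenvalue shows the graph is connected. The eigenvalues sum to 42, which equals trace(L) = 2|E|. There is one zero in the spectrum, matching the 1 component.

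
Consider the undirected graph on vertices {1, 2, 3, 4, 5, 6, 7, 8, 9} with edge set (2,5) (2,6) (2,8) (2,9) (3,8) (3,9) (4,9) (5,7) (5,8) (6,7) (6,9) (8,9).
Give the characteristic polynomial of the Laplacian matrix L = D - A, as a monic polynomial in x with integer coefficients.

x^9 - 24x^8 + 234x^7 - 1192x^6 + 3397x^5 - 5368x^4 + 4310x^3 - 1344x^2

With the vertex order [1, 2, 3, 4, 5, 6, 7, 8, 9], the degrees are [0, 4, 2, 1, 3, 3, 2, 4, 5], giving D = diag(0, 4, 2, 1, 3, 3, 2, 4, 5) and L = D - A. Computing det(xI - L) by cofactor expansion (or equivalently via sum-over-permutations) gives x^9 - 24x^8 + 234x^7 - 1192x^6 + 3397x^5 - 5368x^4 + 4310x^3 - 1344x^2. The constant term is 0 because L is singular (the all-ones vector lies in its kernel). The largest eigenvalue, 6.2009, is at most the vertex count 9.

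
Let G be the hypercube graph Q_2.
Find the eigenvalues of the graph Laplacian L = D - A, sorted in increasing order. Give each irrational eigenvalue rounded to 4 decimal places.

[0, 2, 2, 4]

The graph has 4 vertices and degree multiset [2, 2, 2, 2]; D is the diagonal matrix of degrees and L = D - A. Diagonalising L (or applying a numerical eigensolver to the 4x4 matrix) gives the spectrum above. By the matrix-tree theorem the graph has (1/4) * product of the nonzero eigenvalues = 4 spanning trees.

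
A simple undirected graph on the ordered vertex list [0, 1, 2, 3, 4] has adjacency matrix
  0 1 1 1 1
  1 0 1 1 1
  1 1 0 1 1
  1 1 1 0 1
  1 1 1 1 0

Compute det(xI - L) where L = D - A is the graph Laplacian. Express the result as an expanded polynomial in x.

With the vertex order [0, 1, 2, 3, 4], the degrees are [4, 4, 4, 4, 4], giving D = diag(4, 4, 4, 4, 4) and L = D - A. The eigenvalues of L are [0, 5, 5, 5, 5]; the characteristic polynomial is the product of (x - lambda_i), which multiplies out to x^5 - 20x^4 + 150x^3 - 500x^2 + 625x. Since p(0) = det(-L) = 0, x divides p(x). By the matrix-tree theorem the graph has (1/5) * product of the nonzero eigenvalues = 125 spanning trees. The eigenvalues sum to 20, which equals trace(L) = 2|E|.

x^5 - 20x^4 + 150x^3 - 500x^2 + 625x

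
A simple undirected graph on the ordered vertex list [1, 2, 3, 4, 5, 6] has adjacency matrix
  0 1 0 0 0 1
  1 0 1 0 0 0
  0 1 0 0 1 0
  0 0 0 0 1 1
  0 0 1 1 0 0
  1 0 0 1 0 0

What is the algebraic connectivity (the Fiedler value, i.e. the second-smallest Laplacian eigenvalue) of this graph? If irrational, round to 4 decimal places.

With the vertex order [1, 2, 3, 4, 5, 6], the degrees are [2, 2, 2, 2, 2, 2], giving D = diag(2, 2, 2, 2, 2, 2) and L = D - A. Computing the eigenvalues of L and sorting gives [0, 1, 1, 3, 3, 4]. The Fiedler value lambda_2 = 1 is strictly positive, so the graph is connected. By the matrix-tree theorem the graph has (1/6) * product of the nonzero eigenvalues = 6 spanning trees. The largest eigenvalue, 4, is at most the vertex count 6.

1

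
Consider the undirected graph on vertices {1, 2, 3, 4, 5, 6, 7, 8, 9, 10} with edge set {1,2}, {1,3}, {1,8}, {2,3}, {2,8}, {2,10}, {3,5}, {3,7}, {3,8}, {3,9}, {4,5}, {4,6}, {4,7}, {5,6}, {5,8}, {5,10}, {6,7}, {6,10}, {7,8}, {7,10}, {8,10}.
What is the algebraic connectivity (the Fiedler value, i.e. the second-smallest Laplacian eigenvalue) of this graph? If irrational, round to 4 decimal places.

0.8926

Reading degrees in the order [1, 2, 3, 4, 5, 6, 7, 8, 9, 10] gives [3, 4, 6, 3, 5, 4, 5, 6, 1, 5]; set D = diag(3, 4, 6, 3, 5, 4, 5, 6, 1, 5) and form L = D - A. Computing the eigenvalues of L and sorting gives [0, 0.8926, 1.7008, 3.5837, 4.5680, 5, 5, 5.9897, 7.3075, 7.9577]. The Fiedler value lambda_2 = 0.8926 is strictly positive, so the graph is connected. The eigenvalues sum to 42, which equals trace(L) = 2|E|. There is one zero in the spectrum, matching the 1 component.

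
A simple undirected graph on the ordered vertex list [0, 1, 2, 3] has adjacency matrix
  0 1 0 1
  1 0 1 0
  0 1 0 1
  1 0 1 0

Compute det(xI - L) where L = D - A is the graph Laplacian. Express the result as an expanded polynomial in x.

x^4 - 8x^3 + 20x^2 - 16x

With the vertex order [0, 1, 2, 3], the degrees are [2, 2, 2, 2], giving D = diag(2, 2, 2, 2) and L = D - A. Computing det(xI - L) by cofactor expansion (or equivalently via sum-over-permutations) gives x^4 - 8x^3 + 20x^2 - 16x. Since p(0) = det(-L) = 0, x divides p(x). There is one zero in the spectrum, matching the 1 component. The largest eigenvalue, 4, is at most the vertex count 4.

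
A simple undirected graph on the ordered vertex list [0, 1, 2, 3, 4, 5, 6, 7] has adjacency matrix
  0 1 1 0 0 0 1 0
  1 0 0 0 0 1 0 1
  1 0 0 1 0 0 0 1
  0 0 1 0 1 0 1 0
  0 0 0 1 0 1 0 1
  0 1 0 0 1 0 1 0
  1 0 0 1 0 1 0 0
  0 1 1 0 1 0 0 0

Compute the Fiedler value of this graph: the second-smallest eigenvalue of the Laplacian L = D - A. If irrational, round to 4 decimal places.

With the vertex order [0, 1, 2, 3, 4, 5, 6, 7], the degrees are [3, 3, 3, 3, 3, 3, 3, 3], giving D = diag(3, 3, 3, 3, 3, 3, 3, 3) and L = D - A. The smallest Laplacian eigenvalue is always 0. The next one, lambda_2 = 2, measures how hard the graph is to disconnect: larger values mean better connectivity. By the matrix-tree theorem the graph has (1/8) * product of the nonzero eigenvalues = 384 spanning trees.

2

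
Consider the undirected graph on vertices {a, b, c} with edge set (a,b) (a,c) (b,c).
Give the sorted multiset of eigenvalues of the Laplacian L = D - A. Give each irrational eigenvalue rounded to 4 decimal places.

[0, 3, 3]

With the vertex order [a, b, c], the degrees are [2, 2, 2], giving D = diag(2, 2, 2) and L = D - A. L is symmetric positive semidefinite, so every eigenvalue is real and nonnegative. The single zero eigenvalue shows the graph is connected. By the matrix-tree theorem the graph has (1/3) * product of the nonzero eigenvalues = 3 spanning trees.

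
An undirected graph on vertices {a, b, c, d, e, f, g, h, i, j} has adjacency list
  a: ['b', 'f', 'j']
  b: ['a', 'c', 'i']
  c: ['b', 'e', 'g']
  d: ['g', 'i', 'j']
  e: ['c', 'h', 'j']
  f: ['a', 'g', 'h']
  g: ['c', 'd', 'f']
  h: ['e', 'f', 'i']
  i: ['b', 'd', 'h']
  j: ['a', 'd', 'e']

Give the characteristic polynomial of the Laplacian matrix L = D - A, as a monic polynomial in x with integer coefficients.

Reading degrees in the order [a, b, c, d, e, f, g, h, i, j] gives [3, 3, 3, 3, 3, 3, 3, 3, 3, 3]; set D = diag(3, 3, 3, 3, 3, 3, 3, 3, 3, 3) and form L = D - A. The eigenvalues of L are [0, 2, 2, 2, 2, 2, 5, 5, 5, 5]; the characteristic polynomial is the product of (x - lambda_i), which multiplies out to x^10 - 30x^9 + 390x^8 - 2880x^7 + 13305x^6 - 39882x^5 + 77640x^4 - 94800x^3 + 66000x^2 - 20000x. Since p(0) = det(-L) = 0, x divides p(x). The largest eigenvalue, 5, is at most the vertex count 10.

x^10 - 30x^9 + 390x^8 - 2880x^7 + 13305x^6 - 39882x^5 + 77640x^4 - 94800x^3 + 66000x^2 - 20000x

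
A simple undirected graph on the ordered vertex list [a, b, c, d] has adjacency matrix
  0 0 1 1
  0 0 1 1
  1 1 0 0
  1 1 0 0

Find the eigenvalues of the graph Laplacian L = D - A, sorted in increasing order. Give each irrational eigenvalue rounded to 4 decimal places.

With the vertex order [a, b, c, d], the degrees are [2, 2, 2, 2], giving D = diag(2, 2, 2, 2) and L = D - A. L is symmetric positive semidefinite, so every eigenvalue is real and nonnegative. The single zero eigenvalue shows the graph is connected. There is one zero in the spectrum, matching the 1 component. The eigenvalues sum to 8, which equals trace(L) = 2|E|.

[0, 2, 2, 4]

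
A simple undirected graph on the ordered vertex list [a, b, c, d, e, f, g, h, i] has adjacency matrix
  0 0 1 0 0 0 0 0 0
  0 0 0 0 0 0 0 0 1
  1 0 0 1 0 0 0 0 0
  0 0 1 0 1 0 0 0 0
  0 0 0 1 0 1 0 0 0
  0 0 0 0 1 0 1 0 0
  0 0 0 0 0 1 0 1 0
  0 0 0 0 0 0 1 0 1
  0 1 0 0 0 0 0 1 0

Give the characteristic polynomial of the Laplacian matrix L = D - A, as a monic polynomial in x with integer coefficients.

x^9 - 16x^8 + 105x^7 - 364x^6 + 715x^5 - 792x^4 + 462x^3 - 120x^2 + 9x

Reading degrees in the order [a, b, c, d, e, f, g, h, i] gives [1, 1, 2, 2, 2, 2, 2, 2, 2]; set D = diag(1, 1, 2, 2, 2, 2, 2, 2, 2) and form L = D - A. L has integer entries, so p(x) = det(xI - L) has integer coefficients. Expanding the determinant yields x^9 - 16x^8 + 105x^7 - 364x^6 + 715x^5 - 792x^4 + 462x^3 - 120x^2 + 9x. Since p(0) = det(-L) = 0, x divides p(x). There is one zero in the spectrum, matching the 1 component. By the matrix-tree theorem the graph has (1/9) * product of the nonzero eigenvalues = 1 spanning tree.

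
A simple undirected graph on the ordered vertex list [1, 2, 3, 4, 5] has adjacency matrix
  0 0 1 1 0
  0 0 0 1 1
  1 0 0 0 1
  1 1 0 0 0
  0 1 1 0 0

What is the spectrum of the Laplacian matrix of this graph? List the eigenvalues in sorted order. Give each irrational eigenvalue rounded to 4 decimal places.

[0, 1.3820, 1.3820, 3.6180, 3.6180]

With the vertex order [1, 2, 3, 4, 5], the degrees are [2, 2, 2, 2, 2], giving D = diag(2, 2, 2, 2, 2) and L = D - A. L is symmetric positive semidefinite, so every eigenvalue is real and nonnegative. The single zero eigenvalue shows the graph is connected. By the matrix-tree theorem the graph has (1/5) * product of the nonzero eigenvalues = 5 spanning trees.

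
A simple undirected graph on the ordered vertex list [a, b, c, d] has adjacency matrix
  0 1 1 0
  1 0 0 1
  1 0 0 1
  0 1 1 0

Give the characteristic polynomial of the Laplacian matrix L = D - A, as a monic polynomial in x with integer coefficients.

With the vertex order [a, b, c, d], the degrees are [2, 2, 2, 2], giving D = diag(2, 2, 2, 2) and L = D - A. The eigenvalues of L are [0, 2, 2, 4]; the characteristic polynomial is the product of (x - lambda_i), which multiplies out to x^4 - 8x^3 + 20x^2 - 16x. The coefficient of x^3 equals -trace(L) = -8, matching the sum of degrees. By the matrix-tree theorem the graph has (1/4) * product of the nonzero eigenvalues = 4 spanning trees.

x^4 - 8x^3 + 20x^2 - 16x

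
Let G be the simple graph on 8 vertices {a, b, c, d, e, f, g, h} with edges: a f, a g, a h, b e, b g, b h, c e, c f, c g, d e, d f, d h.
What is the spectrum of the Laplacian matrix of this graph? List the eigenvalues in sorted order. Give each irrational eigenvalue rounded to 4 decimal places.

Each diagonal entry of L is the vertex degree and each off-diagonal entry is -1 where an edge is present, 0 otherwise; in the order [a, b, c, d, e, f, g, h] the diagonal is [3, 3, 3, 3, 3, 3, 3, 3]. L is symmetric positive semidefinite, so every eigenvalue is real and nonnegative. There is one zero in the spectrum, matching the 1 component.

[0, 2, 2, 2, 4, 4, 4, 6]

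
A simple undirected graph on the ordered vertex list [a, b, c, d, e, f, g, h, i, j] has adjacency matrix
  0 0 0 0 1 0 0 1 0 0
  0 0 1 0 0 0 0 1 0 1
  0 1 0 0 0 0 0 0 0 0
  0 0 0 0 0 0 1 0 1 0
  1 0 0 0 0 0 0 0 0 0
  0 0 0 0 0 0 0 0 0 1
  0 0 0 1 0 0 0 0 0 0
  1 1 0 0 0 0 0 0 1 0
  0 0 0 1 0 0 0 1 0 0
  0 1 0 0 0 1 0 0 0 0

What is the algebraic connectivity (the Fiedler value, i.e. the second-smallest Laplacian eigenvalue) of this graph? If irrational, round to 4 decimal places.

0.1859

With the vertex order [a, b, c, d, e, f, g, h, i, j], the degrees are [2, 3, 1, 2, 1, 1, 1, 3, 2, 2], giving D = diag(2, 3, 1, 2, 1, 1, 1, 3, 2, 2) and L = D - A. Computing the eigenvalues of L and sorting gives [0, 0.1859, 0.2989, 0.6329, 1.1826, 2, 2.3183, 3.0437, 3.5861, 4.7517]. The Fiedler value lambda_2 = 0.1859 is strictly positive, so the graph is connected. The largest eigenvalue, 4.7517, is at most the vertex count 10.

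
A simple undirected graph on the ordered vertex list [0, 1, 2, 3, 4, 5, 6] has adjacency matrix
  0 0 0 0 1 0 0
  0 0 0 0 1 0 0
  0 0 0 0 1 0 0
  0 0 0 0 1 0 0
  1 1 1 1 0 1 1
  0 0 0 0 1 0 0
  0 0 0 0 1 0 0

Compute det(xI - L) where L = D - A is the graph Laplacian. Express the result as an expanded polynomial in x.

Reading degrees in the order [0, 1, 2, 3, 4, 5, 6] gives [1, 1, 1, 1, 6, 1, 1]; set D = diag(1, 1, 1, 1, 6, 1, 1) and form L = D - A. Computing det(xI - L) by cofactor expansion (or equivalently via sum-over-permutations) gives x^7 - 12x^6 + 45x^5 - 80x^4 + 75x^3 - 36x^2 + 7x. The coefficient of x^6 equals -trace(L) = -12, matching the sum of degrees. By the matrix-tree theorem the graph has (1/7) * product of the nonzero eigenvalues = 1 spanning tree. The largest eigenvalue, 7, is at most the vertex count 7.

x^7 - 12x^6 + 45x^5 - 80x^4 + 75x^3 - 36x^2 + 7x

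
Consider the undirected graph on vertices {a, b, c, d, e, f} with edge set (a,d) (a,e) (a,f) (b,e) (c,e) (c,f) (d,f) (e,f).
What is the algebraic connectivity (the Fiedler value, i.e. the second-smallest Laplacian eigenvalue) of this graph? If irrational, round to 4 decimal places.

Reading degrees in the order [a, b, c, d, e, f] gives [3, 1, 2, 2, 4, 4]; set D = diag(3, 1, 2, 2, 4, 4) and form L = D - A. The smallest Laplacian eigenvalue is always 0. The next one, lambda_2 = 0.8851, measures how hard the graph is to disconnect: larger values mean better connectivity. The largest eigenvalue, 5.3028, is at most the vertex count 6. There is one zero in the spectrum, matching the 1 component.

0.8851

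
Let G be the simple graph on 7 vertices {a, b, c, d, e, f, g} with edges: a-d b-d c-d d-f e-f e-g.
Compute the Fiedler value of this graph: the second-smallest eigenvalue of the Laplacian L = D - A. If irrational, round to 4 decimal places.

0.2955

Reading degrees in the order [a, b, c, d, e, f, g] gives [1, 1, 1, 4, 2, 2, 1]; set D = diag(1, 1, 1, 4, 2, 2, 1) and form L = D - A. The sorted Laplacian eigenvalues are [0, 0.2955, 1, 1, 1.4911, 3.1169, 5.0965]; the algebraic connectivity is the second entry, 0.2955. The eigenvalues sum to 12, which equals trace(L) = 2|E|.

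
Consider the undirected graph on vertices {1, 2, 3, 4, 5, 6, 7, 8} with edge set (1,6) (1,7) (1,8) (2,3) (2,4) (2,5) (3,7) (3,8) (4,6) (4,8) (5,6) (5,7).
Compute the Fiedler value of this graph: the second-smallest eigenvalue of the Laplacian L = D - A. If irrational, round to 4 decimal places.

2

With the vertex order [1, 2, 3, 4, 5, 6, 7, 8], the degrees are [3, 3, 3, 3, 3, 3, 3, 3], giving D = diag(3, 3, 3, 3, 3, 3, 3, 3) and L = D - A. The smallest Laplacian eigenvalue is always 0. The next one, lambda_2 = 2, measures how hard the graph is to disconnect: larger values mean better connectivity. The largest eigenvalue, 6, is at most the vertex count 8. The eigenvalues sum to 24, which equals trace(L) = 2|E|.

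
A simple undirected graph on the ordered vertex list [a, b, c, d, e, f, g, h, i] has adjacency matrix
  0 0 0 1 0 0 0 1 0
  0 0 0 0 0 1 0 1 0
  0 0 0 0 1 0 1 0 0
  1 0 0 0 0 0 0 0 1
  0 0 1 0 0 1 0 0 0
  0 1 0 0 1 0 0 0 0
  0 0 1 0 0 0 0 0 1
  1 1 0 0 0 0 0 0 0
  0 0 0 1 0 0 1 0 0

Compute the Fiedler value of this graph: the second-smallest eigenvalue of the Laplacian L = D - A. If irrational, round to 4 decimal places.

0.4679

Reading degrees in the order [a, b, c, d, e, f, g, h, i] gives [2, 2, 2, 2, 2, 2, 2, 2, 2]; set D = diag(2, 2, 2, 2, 2, 2, 2, 2, 2) and form L = D - A. Computing the eigenvalues of L and sorting gives [0, 0.4679, 0.4679, 1.6527, 1.6527, 3, 3, 3.8794, 3.8794]. The Fiedler value lambda_2 = 0.4679 is strictly positive, so the graph is connected. There is one zero in the spectrum, matching the 1 component.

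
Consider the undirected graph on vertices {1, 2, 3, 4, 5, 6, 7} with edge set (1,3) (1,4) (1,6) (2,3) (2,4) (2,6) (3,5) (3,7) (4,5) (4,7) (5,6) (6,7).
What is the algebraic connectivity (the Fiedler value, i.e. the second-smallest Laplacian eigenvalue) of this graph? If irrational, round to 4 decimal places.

With the vertex order [1, 2, 3, 4, 5, 6, 7], the degrees are [3, 3, 4, 4, 3, 4, 3], giving D = diag(3, 3, 4, 4, 3, 4, 3) and L = D - A. The sorted Laplacian eigenvalues are [0, 3, 3, 3, 4, 4, 7]; the algebraic connectivity is the second entry, 3. There is one zero in the spectrum, matching the 1 component.

3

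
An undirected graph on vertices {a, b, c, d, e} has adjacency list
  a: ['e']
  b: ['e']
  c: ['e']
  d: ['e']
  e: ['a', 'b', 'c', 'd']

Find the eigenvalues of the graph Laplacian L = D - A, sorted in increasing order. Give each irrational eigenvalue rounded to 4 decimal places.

Each diagonal entry of L is the vertex degree and each off-diagonal entry is -1 where an edge is present, 0 otherwise; in the order [a, b, c, d, e] the diagonal is [1, 1, 1, 1, 4]. L is symmetric positive semidefinite, so every eigenvalue is real and nonnegative. By the matrix-tree theorem the graph has (1/5) * product of the nonzero eigenvalues = 1 spanning tree.

[0, 1, 1, 1, 5]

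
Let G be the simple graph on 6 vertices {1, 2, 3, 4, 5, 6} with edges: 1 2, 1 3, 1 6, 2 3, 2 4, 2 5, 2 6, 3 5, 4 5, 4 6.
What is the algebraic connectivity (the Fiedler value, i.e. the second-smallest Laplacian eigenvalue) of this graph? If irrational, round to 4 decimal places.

2.3820

Each diagonal entry of L is the vertex degree and each off-diagonal entry is -1 where an edge is present, 0 otherwise; in the order [1, 2, 3, 4, 5, 6] the diagonal is [3, 5, 3, 3, 3, 3]. The sorted Laplacian eigenvalues are [0, 2.3820, 2.3820, 4.6180, 4.6180, 6]; the algebraic connectivity is the second entry, 2.3820. There is one zero in the spectrum, matching the 1 component. The eigenvalues sum to 20, which equals trace(L) = 2|E|.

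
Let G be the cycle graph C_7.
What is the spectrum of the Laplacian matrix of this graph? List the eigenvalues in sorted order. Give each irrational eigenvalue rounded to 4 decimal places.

[0, 0.7530, 0.7530, 2.4450, 2.4450, 3.8019, 3.8019]

The graph has 7 vertices and degree multiset [2, 2, 2, 2, 2, 2, 2]; D is the diagonal matrix of degrees and L = D - A. Diagonalising L (or applying a numerical eigensolver to the 7x7 matrix) gives the spectrum above. By the matrix-tree theorem the graph has (1/7) * product of the nonzero eigenvalues = 7 spanning trees.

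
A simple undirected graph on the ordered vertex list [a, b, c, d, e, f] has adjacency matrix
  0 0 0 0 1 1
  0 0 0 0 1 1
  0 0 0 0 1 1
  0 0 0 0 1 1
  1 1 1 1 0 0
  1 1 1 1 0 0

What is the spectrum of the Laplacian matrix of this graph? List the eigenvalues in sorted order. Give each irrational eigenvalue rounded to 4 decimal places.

With the vertex order [a, b, c, d, e, f], the degrees are [2, 2, 2, 2, 4, 4], giving D = diag(2, 2, 2, 2, 4, 4) and L = D - A. The multiplicity of 0 as a Laplacian eigenvalue equals the number of connected components.

[0, 2, 2, 2, 4, 6]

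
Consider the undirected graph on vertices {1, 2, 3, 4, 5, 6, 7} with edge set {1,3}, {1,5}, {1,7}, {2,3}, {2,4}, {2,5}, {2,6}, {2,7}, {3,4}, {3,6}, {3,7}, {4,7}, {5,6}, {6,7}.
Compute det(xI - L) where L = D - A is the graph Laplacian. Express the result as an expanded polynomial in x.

With the vertex order [1, 2, 3, 4, 5, 6, 7], the degrees are [3, 5, 5, 3, 3, 4, 5], giving D = diag(3, 5, 5, 3, 3, 4, 5) and L = D - A. Computing det(xI - L) by cofactor expansion (or equivalently via sum-over-permutations) gives x^7 - 28x^6 + 319x^5 - 1888x^4 + 6107x^3 - 10214x^2 + 6888x. The coefficient of x^6 equals -trace(L) = -28, matching the sum of degrees. The eigenvalues sum to 28, which equals trace(L) = 2|E|.

x^7 - 28x^6 + 319x^5 - 1888x^4 + 6107x^3 - 10214x^2 + 6888x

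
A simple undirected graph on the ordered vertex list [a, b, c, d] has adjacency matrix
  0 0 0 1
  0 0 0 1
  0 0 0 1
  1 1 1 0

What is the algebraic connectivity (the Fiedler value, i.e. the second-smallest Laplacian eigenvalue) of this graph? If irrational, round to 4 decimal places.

1

Reading degrees in the order [a, b, c, d] gives [1, 1, 1, 3]; set D = diag(1, 1, 1, 3) and form L = D - A. The smallest Laplacian eigenvalue is always 0. The next one, lambda_2 = 1, measures how hard the graph is to disconnect: larger values mean better connectivity. The eigenvalues sum to 6, which equals trace(L) = 2|E|.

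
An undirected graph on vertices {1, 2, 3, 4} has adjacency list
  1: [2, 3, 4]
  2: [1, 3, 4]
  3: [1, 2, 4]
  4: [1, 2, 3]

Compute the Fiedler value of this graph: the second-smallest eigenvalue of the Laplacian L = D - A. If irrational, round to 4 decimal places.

Reading degrees in the order [1, 2, 3, 4] gives [3, 3, 3, 3]; set D = diag(3, 3, 3, 3) and form L = D - A. The sorted Laplacian eigenvalues are [0, 4, 4, 4]; the algebraic connectivity is the second entry, 4. The eigenvalues sum to 12, which equals trace(L) = 2|E|.

4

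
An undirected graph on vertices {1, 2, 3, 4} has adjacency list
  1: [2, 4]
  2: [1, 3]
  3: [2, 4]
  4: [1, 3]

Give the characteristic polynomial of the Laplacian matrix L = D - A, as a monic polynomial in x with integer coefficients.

x^4 - 8x^3 + 20x^2 - 16x

With the vertex order [1, 2, 3, 4], the degrees are [2, 2, 2, 2], giving D = diag(2, 2, 2, 2) and L = D - A. Computing det(xI - L) by cofactor expansion (or equivalently via sum-over-permutations) gives x^4 - 8x^3 + 20x^2 - 16x. The constant term is 0 because L is singular (the all-ones vector lies in its kernel). The eigenvalues sum to 8, which equals trace(L) = 2|E|. The largest eigenvalue, 4, is at most the vertex count 4.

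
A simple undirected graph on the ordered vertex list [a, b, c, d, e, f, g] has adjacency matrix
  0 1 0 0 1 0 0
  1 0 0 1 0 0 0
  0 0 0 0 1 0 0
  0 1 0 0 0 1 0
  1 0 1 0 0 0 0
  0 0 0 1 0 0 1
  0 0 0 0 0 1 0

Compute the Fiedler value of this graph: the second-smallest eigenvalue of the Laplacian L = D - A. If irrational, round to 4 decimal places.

Each diagonal entry of L is the vertex degree and each off-diagonal entry is -1 where an edge is present, 0 otherwise; in the order [a, b, c, d, e, f, g] the diagonal is [2, 2, 1, 2, 2, 2, 1]. The smallest Laplacian eigenvalue is always 0. The next one, lambda_2 = 0.1981, measures how hard the graph is to disconnect: larger values mean better connectivity. There is one zero in the spectrum, matching the 1 component. The largest eigenvalue, 3.8019, is at most the vertex count 7.

0.1981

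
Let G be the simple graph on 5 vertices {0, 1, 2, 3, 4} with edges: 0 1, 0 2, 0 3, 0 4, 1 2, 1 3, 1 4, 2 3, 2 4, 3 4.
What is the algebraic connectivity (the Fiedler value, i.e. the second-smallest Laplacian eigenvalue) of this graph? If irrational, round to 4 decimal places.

Each diagonal entry of L is the vertex degree and each off-diagonal entry is -1 where an edge is present, 0 otherwise; in the order [0, 1, 2, 3, 4] the diagonal is [4, 4, 4, 4, 4]. Computing the eigenvalues of L and sorting gives [0, 5, 5, 5, 5]. The Fiedler value lambda_2 = 5 is strictly positive, so the graph is connected. There is one zero in the spectrum, matching the 1 component.

5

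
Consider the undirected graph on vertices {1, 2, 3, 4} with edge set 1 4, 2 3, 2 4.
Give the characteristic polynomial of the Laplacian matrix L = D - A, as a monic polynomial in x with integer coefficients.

Reading degrees in the order [1, 2, 3, 4] gives [1, 2, 1, 2]; set D = diag(1, 2, 1, 2) and form L = D - A. Computing det(xI - L) by cofactor expansion (or equivalently via sum-over-permutations) gives x^4 - 6x^3 + 10x^2 - 4x. The constant term is 0 because L is singular (the all-ones vector lies in its kernel).

x^4 - 6x^3 + 10x^2 - 4x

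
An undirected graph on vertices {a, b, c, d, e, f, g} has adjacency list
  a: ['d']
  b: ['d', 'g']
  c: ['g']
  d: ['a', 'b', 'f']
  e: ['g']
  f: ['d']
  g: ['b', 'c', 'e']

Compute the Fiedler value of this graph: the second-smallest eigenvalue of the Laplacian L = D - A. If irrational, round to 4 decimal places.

0.2679

Each diagonal entry of L is the vertex degree and each off-diagonal entry is -1 where an edge is present, 0 otherwise; in the order [a, b, c, d, e, f, g] the diagonal is [1, 2, 1, 3, 1, 1, 3]. Computing the eigenvalues of L and sorting gives [0, 0.2679, 1, 1, 1.5858, 3.7321, 4.4142]. The Fiedler value lambda_2 = 0.2679 is strictly positive, so the graph is connected. The eigenvalues sum to 12, which equals trace(L) = 2|E|.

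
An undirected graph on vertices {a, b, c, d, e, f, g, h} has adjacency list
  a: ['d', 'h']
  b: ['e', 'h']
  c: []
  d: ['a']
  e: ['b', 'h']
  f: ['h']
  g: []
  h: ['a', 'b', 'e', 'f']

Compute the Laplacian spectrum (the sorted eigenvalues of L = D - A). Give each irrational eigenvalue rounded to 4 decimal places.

[0, 0, 0, 0.4859, 1, 2.4280, 3, 5.0861]

Reading degrees in the order [a, b, c, d, e, f, g, h] gives [2, 2, 0, 1, 2, 1, 0, 4]; set D = diag(2, 2, 0, 1, 2, 1, 0, 4) and form L = D - A. Diagonalising L (or applying a numerical eigensolver to the 8x8 matrix) gives the spectrum above. The 3 zero eigenvalues correspond to the 3 connected components.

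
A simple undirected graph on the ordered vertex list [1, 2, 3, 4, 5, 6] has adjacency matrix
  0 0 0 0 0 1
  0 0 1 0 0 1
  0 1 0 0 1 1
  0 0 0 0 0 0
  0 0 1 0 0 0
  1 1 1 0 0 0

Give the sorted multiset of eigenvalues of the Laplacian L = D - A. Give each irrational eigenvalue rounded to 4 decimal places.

[0, 0, 0.6972, 1.3820, 3.6180, 4.3028]

With the vertex order [1, 2, 3, 4, 5, 6], the degrees are [1, 2, 3, 0, 1, 3], giving D = diag(1, 2, 3, 0, 1, 3) and L = D - A. Diagonalising L (or applying a numerical eigensolver to the 6x6 matrix) gives the spectrum above. The 2 zero eigenvalues correspond to the 2 connected components. The largest eigenvalue, 4.3028, is at most the vertex count 6.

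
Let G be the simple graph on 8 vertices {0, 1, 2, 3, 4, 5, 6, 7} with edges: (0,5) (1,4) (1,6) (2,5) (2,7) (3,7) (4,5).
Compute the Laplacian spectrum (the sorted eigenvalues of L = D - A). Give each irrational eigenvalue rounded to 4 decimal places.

Reading degrees in the order [0, 1, 2, 3, 4, 5, 6, 7] gives [1, 2, 2, 1, 2, 3, 1, 2]; set D = diag(1, 2, 2, 1, 2, 3, 1, 2) and form L = D - A. Diagonalising L (or applying a numerical eigensolver to the 8x8 matrix) gives the spectrum above. There is one zero in the spectrum, matching the 1 component.

[0, 0.1981, 0.4915, 1.3204, 1.5550, 2.8258, 3.2470, 4.3623]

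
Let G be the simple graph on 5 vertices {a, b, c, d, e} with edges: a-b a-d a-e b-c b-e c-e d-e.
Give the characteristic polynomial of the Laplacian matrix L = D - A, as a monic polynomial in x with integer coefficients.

x^5 - 14x^4 + 70x^3 - 146x^2 + 105x

Reading degrees in the order [a, b, c, d, e] gives [3, 3, 2, 2, 4]; set D = diag(3, 3, 2, 2, 4) and form L = D - A. Computing det(xI - L) by cofactor expansion (or equivalently via sum-over-permutations) gives x^5 - 14x^4 + 70x^3 - 146x^2 + 105x. The constant term is 0 because L is singular (the all-ones vector lies in its kernel). There is one zero in the spectrum, matching the 1 component.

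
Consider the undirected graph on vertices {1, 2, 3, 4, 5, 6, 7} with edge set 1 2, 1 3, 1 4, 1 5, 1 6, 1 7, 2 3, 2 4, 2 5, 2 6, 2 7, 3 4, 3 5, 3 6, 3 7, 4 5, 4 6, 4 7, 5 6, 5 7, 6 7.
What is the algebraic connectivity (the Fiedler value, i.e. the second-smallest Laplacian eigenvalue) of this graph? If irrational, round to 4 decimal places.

Each diagonal entry of L is the vertex degree and each off-diagonal entry is -1 where an edge is present, 0 otherwise; in the order [1, 2, 3, 4, 5, 6, 7] the diagonal is [6, 6, 6, 6, 6, 6, 6]. The smallest Laplacian eigenvalue is always 0. The next one, lambda_2 = 7, measures how hard the graph is to disconnect: larger values mean better connectivity. There is one zero in the spectrum, matching the 1 component.

7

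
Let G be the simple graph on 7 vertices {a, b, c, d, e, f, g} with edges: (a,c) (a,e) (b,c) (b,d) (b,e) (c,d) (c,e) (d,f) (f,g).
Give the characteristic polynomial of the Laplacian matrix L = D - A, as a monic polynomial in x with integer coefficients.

With the vertex order [a, b, c, d, e, f, g], the degrees are [2, 3, 4, 3, 3, 2, 1], giving D = diag(2, 3, 4, 3, 3, 2, 1) and L = D - A. Computing det(xI - L) by cofactor expansion (or equivalently via sum-over-permutations) gives x^7 - 18x^6 + 127x^5 - 442x^4 + 778x^3 - 620x^2 + 147x. The coefficient of x^6 equals -trace(L) = -18, matching the sum of degrees. By the matrix-tree theorem the graph has (1/7) * product of the nonzero eigenvalues = 21 spanning trees. The eigenvalues sum to 18, which equals trace(L) = 2|E|.

x^7 - 18x^6 + 127x^5 - 442x^4 + 778x^3 - 620x^2 + 147x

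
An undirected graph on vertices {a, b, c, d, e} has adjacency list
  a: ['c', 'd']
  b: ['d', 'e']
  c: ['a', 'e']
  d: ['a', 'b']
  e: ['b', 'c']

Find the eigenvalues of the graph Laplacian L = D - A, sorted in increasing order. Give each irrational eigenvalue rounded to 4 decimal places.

[0, 1.3820, 1.3820, 3.6180, 3.6180]

Reading degrees in the order [a, b, c, d, e] gives [2, 2, 2, 2, 2]; set D = diag(2, 2, 2, 2, 2) and form L = D - A. Since every row of L sums to 0, the all-ones vector is in the kernel and 0 is an eigenvalue.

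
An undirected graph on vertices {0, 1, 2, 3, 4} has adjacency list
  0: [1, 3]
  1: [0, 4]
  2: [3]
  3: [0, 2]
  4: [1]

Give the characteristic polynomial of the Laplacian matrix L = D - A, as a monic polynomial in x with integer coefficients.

x^5 - 8x^4 + 21x^3 - 20x^2 + 5x

Each diagonal entry of L is the vertex degree and each off-diagonal entry is -1 where an edge is present, 0 otherwise; in the order [0, 1, 2, 3, 4] the diagonal is [2, 2, 1, 2, 1]. L has integer entries, so p(x) = det(xI - L) has integer coefficients. Expanding the determinant yields x^5 - 8x^4 + 21x^3 - 20x^2 + 5x. Since p(0) = det(-L) = 0, x divides p(x). There is one zero in the spectrum, matching the 1 component.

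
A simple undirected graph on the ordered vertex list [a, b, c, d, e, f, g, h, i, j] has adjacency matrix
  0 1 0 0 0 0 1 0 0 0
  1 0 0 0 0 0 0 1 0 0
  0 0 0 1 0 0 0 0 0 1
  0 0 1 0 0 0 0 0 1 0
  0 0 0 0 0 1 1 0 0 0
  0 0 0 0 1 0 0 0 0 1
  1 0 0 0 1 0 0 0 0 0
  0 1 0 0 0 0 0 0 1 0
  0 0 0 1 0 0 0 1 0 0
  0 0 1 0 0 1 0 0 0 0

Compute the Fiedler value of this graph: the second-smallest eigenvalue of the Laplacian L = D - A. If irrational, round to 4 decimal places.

Reading degrees in the order [a, b, c, d, e, f, g, h, i, j] gives [2, 2, 2, 2, 2, 2, 2, 2, 2, 2]; set D = diag(2, 2, 2, 2, 2, 2, 2, 2, 2, 2) and form L = D - A. Computing the eigenvalues of L and sorting gives [0, 0.3820, 0.3820, 1.3820, 1.3820, 2.6180, 2.6180, 3.6180, 3.6180, 4]. The Fiedler value lambda_2 = 0.3820 is strictly positive, so the graph is connected. By the matrix-tree theorem the graph has (1/10) * product of the nonzero eigenvalues = 10 spanning trees.

0.3820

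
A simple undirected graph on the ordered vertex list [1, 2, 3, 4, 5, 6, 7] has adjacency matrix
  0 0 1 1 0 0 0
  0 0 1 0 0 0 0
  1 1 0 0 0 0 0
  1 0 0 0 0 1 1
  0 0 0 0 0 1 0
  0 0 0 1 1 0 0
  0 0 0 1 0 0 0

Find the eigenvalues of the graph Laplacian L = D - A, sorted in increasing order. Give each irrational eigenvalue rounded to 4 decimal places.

With the vertex order [1, 2, 3, 4, 5, 6, 7], the degrees are [2, 1, 2, 3, 1, 2, 1], giving D = diag(2, 1, 2, 3, 1, 2, 1) and L = D - A. L is symmetric positive semidefinite, so every eigenvalue is real and nonnegative. The single zero eigenvalue shows the graph is connected. By the matrix-tree theorem the graph has (1/7) * product of the nonzero eigenvalues = 1 spanning tree. There is one zero in the spectrum, matching the 1 component.

[0, 0.2603, 0.6262, 1.4055, 2.2742, 3.0996, 4.3342]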